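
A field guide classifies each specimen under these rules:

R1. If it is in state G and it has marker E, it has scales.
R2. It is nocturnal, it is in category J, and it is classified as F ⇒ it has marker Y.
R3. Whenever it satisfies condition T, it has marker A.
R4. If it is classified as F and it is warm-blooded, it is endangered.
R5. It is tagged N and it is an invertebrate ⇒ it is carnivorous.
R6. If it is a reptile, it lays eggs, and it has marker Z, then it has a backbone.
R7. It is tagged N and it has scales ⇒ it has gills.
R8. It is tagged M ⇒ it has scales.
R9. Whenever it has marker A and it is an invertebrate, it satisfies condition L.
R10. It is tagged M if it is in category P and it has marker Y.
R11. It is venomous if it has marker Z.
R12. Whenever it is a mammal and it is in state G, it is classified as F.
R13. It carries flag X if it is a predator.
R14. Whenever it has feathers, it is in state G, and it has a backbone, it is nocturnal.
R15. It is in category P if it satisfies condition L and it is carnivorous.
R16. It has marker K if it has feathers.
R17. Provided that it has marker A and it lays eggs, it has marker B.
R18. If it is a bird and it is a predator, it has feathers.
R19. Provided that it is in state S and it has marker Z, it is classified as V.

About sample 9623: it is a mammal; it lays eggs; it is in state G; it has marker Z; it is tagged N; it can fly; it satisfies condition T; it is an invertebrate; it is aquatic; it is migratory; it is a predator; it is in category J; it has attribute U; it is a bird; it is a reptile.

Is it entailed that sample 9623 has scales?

By R3 (it satisfies condition T): it has marker A.
By R5 (it is tagged N, it is an invertebrate): it is carnivorous.
By R6 (it is a reptile, it lays eggs, it has marker Z): it has a backbone.
By R9 (it has marker A, it is an invertebrate): it satisfies condition L.
By R12 (it is a mammal, it is in state G): it is classified as F.
By R15 (it satisfies condition L, it is carnivorous): it is in category P.
By R18 (it is a bird, it is a predator): it has feathers.
By R14 (it has feathers, it is in state G, it has a backbone): it is nocturnal.
By R2 (it is nocturnal, it is in category J, it is classified as F): it has marker Y.
By R10 (it is in category P, it has marker Y): it is tagged M.
By R8 (it is tagged M): it has scales.

Yes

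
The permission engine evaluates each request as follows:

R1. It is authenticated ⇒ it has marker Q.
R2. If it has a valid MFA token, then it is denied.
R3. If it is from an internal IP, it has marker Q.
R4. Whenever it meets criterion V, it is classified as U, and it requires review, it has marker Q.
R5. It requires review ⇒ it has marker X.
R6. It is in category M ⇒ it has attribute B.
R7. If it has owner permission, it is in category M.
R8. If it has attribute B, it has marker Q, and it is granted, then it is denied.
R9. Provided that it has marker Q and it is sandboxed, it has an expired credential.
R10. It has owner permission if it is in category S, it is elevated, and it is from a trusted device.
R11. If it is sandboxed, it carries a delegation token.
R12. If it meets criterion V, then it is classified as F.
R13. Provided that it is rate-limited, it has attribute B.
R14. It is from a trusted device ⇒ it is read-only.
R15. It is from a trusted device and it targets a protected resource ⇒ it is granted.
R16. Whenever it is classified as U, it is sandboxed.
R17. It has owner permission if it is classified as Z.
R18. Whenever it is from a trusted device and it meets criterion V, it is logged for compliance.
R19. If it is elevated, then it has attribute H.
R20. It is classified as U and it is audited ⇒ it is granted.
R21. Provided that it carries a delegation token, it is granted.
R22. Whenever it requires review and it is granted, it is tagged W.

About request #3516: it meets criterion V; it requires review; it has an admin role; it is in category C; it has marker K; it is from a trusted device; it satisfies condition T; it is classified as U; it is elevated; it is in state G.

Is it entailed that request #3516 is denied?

Forward chaining from the given facts derives: has marker Q, has marker X, is classified as F, is read-only, is sandboxed, is logged for compliance, has attribute H, has an expired credential, carries a delegation token, is granted, is tagged W.
Rules concluding "it is denied": R2 needs "it has a valid MFA token"; R8 needs "it has attribute B" — none of these are established.

No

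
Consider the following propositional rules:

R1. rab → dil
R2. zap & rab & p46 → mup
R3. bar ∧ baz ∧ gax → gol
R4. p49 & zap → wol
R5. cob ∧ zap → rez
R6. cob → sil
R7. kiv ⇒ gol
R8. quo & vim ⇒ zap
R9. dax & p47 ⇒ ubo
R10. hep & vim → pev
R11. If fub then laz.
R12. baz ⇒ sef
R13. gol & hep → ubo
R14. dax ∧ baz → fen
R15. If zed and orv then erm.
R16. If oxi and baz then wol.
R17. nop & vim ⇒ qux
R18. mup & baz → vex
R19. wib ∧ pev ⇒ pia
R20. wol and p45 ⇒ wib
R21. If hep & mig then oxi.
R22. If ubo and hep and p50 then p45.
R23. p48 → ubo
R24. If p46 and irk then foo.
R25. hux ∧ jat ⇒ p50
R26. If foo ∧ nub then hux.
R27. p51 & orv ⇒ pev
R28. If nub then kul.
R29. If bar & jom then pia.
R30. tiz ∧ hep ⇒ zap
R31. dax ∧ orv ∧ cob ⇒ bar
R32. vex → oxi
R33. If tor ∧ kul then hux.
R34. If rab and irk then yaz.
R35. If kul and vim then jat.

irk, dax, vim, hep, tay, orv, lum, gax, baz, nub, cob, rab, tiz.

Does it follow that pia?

Forward chaining from the given facts derives: dil, sil, pev, sef, fen, kul, zap, bar, yaz, jat, gol, rez, ubo.
Rules concluding pia: R19 needs wib; R29 needs jom — none of these are established.

No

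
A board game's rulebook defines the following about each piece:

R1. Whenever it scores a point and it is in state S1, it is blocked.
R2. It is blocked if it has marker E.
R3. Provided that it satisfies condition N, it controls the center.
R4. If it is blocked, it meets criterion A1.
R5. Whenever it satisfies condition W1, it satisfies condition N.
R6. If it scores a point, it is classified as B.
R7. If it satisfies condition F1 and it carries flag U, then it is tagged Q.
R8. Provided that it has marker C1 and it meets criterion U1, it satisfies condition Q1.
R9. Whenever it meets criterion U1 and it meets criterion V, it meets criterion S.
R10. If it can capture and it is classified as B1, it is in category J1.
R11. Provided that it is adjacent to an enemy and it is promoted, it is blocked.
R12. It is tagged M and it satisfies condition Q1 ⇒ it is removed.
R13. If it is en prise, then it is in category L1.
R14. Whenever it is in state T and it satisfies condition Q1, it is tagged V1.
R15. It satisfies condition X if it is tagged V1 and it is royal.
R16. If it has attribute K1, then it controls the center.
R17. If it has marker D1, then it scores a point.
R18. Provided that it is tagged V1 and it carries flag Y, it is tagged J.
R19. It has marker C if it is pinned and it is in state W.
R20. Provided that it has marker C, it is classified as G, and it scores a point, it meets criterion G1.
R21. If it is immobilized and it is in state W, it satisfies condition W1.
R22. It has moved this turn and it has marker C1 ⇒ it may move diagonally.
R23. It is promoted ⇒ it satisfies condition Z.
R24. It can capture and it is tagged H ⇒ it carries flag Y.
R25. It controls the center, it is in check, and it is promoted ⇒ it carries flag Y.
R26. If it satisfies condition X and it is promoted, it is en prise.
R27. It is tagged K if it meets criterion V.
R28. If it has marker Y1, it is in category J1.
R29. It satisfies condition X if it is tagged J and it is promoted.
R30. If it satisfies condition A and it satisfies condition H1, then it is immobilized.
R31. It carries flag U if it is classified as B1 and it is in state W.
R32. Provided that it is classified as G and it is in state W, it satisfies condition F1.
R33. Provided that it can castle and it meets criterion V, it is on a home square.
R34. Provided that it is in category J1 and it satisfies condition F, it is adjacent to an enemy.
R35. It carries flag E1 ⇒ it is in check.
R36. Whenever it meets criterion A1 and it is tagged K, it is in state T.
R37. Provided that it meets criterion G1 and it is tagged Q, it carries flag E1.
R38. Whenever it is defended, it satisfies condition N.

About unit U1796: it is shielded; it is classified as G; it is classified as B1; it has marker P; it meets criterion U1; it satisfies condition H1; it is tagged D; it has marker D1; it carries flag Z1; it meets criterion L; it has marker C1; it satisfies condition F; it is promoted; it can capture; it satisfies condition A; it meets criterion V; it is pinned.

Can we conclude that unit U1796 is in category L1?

Forward chaining from the given facts derives: satisfies condition Q1, meets criterion S, is in category J1, scores a point, satisfies condition Z, is tagged K, is immobilized, is adjacent to an enemy, is classified as B, is blocked, meets criterion A1, is in state T, is tagged V1.
The only rule concluding "it is in category L1" is R13, which needs "it is en prise"; that is never established.

No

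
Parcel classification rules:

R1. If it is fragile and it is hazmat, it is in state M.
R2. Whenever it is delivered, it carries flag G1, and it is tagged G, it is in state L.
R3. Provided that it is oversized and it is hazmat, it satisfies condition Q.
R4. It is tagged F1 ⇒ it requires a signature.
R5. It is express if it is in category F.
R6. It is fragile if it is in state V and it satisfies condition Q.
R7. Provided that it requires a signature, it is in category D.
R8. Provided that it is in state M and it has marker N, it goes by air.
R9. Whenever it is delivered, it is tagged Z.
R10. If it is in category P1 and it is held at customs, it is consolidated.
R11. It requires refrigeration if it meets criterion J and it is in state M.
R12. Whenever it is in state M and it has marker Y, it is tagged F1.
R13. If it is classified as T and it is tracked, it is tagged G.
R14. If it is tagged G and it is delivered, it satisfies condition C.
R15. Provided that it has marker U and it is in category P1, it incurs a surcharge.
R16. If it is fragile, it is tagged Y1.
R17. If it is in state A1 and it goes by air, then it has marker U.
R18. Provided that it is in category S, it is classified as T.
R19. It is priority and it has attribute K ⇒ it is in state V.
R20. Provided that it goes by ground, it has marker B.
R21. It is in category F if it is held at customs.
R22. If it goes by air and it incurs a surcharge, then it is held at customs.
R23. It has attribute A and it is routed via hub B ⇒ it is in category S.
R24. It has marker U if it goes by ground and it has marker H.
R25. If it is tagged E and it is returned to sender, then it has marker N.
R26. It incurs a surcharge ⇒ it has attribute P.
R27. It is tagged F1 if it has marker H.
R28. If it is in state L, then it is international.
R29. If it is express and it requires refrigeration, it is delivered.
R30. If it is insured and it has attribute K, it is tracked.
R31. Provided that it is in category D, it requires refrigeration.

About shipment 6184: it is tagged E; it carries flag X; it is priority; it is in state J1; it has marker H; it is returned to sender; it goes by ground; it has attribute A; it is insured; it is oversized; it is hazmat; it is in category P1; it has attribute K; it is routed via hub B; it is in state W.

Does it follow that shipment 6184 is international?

No

Forward chaining from the given facts derives: satisfies condition Q, is in state V, has marker B, is in category S, has marker U, has marker N, is tagged F1, is tracked, requires a signature, is fragile, is in category D, incurs a surcharge, is tagged Y1, is classified as T, has attribute P, requires refrigeration, is in state M, goes by air, is tagged G, is held at customs, is consolidated, is in category F, is express, is delivered, is tagged Z, satisfies condition C.
The only rule concluding "it is international" is R28, which needs "it is in state L"; that is never established.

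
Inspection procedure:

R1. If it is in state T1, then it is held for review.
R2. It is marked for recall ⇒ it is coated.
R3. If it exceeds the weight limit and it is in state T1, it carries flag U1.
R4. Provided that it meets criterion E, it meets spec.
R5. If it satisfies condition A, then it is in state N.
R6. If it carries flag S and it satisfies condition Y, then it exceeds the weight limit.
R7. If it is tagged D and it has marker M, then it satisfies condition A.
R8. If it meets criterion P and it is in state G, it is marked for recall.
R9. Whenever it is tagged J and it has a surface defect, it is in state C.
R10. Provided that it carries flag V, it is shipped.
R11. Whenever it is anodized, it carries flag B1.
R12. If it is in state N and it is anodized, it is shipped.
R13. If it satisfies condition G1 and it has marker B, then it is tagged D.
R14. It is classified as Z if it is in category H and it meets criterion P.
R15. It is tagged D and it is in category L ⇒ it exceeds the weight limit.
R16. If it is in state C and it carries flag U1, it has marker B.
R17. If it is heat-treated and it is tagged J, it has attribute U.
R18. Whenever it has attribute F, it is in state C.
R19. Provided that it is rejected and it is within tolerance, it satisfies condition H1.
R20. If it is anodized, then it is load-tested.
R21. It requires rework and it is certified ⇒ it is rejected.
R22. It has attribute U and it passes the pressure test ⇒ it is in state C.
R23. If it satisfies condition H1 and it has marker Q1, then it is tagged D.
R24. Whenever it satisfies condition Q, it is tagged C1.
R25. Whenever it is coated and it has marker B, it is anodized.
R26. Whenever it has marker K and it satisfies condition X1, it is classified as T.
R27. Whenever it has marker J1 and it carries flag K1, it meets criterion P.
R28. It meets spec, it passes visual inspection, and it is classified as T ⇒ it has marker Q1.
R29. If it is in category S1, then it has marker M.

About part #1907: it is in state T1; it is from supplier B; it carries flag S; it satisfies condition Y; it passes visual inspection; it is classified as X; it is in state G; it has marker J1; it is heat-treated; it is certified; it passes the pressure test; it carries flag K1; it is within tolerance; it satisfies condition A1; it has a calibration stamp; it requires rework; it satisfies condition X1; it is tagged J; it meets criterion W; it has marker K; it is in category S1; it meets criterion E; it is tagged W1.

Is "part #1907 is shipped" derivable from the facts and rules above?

By R4 (it meets criterion E): it meets spec.
By R6 (it carries flag S, it satisfies condition Y): it exceeds the weight limit.
By R17 (it is heat-treated, it is tagged J): it has attribute U.
By R21 (it requires rework, it is certified): it is rejected.
By R22 (it has attribute U, it passes the pressure test): it is in state C.
By R26 (it has marker K, it satisfies condition X1): it is classified as T.
By R27 (it has marker J1, it carries flag K1): it meets criterion P.
By R28 (it meets spec, it passes visual inspection, it is classified as T): it has marker Q1.
By R29 (it is in category S1): it has marker M.
By R3 (it exceeds the weight limit, it is in state T1): it carries flag U1.
By R8 (it meets criterion P, it is in state G): it is marked for recall.
By R16 (it is in state C, it carries flag U1): it has marker B.
By R19 (it is rejected, it is within tolerance): it satisfies condition H1.
By R23 (it satisfies condition H1, it has marker Q1): it is tagged D.
By R2 (it is marked for recall): it is coated.
By R7 (it is tagged D, it has marker M): it satisfies condition A.
By R25 (it is coated, it has marker B): it is anodized.
By R5 (it satisfies condition A): it is in state N.
By R12 (it is in state N, it is anodized): it is shipped.

Yes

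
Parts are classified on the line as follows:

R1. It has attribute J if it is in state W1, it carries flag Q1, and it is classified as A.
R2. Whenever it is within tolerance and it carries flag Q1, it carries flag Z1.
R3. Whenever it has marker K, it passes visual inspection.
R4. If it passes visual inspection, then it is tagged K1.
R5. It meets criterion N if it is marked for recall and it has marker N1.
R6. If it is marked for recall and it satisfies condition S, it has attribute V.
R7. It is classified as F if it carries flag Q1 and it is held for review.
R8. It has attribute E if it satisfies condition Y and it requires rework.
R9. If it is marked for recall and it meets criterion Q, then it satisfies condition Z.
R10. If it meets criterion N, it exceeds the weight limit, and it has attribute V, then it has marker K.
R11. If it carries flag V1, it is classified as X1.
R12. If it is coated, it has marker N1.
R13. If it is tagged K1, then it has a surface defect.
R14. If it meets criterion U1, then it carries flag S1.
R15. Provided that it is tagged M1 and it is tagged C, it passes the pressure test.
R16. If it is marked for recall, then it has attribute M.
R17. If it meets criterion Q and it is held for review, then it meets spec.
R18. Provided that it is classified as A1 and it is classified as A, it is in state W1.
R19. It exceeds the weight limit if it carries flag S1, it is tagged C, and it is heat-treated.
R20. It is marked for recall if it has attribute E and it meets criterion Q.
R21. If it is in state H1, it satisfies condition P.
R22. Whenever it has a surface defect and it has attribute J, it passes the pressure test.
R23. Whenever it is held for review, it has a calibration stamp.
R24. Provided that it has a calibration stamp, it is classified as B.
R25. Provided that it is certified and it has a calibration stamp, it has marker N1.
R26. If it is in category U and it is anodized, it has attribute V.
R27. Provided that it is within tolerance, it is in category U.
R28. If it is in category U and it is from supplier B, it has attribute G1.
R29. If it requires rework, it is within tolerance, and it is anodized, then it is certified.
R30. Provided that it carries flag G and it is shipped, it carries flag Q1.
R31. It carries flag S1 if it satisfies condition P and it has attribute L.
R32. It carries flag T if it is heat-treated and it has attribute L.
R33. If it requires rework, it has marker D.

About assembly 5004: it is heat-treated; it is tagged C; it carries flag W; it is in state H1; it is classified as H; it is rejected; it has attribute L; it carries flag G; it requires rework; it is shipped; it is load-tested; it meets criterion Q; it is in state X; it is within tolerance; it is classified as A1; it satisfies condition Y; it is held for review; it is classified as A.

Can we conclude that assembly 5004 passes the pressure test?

No

Forward chaining from the given facts derives: has attribute E, meets spec, is in state W1, is marked for recall, satisfies condition P, has a calibration stamp, is classified as B, is in category U, carries flag Q1, carries flag S1, carries flag T, has marker D, has attribute J, carries flag Z1, is classified as F, satisfies condition Z, has attribute M, exceeds the weight limit.
Rules concluding "it passes the pressure test": R15 needs "it is tagged M1"; R22 needs "it has a surface defect" — none of these are established.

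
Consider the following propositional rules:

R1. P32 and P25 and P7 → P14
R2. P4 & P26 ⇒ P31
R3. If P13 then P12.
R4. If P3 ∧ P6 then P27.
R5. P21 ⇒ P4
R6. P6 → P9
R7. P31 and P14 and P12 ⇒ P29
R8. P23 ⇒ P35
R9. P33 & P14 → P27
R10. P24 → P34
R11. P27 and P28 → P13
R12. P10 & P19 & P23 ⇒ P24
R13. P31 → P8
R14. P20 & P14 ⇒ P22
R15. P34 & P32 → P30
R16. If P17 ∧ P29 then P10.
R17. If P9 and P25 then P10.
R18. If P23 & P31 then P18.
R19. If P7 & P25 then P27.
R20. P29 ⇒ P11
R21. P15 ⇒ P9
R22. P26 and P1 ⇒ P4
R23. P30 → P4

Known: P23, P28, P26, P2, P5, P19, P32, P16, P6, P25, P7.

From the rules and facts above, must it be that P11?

P14  (by R1: P32, P25, P7)
P9  (by R6: P6)
P10  (by R17: P9, P25)
P27  (by R19: P7, P25)
P13  (by R11: P27, P28)
P24  (by R12: P10, P19, P23)
P12  (by R3: P13)
P34  (by R10: P24)
P30  (by R15: P34, P32)
P4  (by R23: P30)
P31  (by R2: P4, P26)
P29  (by R7: P31, P14, P12)
P11  (by R20: P29)

Yes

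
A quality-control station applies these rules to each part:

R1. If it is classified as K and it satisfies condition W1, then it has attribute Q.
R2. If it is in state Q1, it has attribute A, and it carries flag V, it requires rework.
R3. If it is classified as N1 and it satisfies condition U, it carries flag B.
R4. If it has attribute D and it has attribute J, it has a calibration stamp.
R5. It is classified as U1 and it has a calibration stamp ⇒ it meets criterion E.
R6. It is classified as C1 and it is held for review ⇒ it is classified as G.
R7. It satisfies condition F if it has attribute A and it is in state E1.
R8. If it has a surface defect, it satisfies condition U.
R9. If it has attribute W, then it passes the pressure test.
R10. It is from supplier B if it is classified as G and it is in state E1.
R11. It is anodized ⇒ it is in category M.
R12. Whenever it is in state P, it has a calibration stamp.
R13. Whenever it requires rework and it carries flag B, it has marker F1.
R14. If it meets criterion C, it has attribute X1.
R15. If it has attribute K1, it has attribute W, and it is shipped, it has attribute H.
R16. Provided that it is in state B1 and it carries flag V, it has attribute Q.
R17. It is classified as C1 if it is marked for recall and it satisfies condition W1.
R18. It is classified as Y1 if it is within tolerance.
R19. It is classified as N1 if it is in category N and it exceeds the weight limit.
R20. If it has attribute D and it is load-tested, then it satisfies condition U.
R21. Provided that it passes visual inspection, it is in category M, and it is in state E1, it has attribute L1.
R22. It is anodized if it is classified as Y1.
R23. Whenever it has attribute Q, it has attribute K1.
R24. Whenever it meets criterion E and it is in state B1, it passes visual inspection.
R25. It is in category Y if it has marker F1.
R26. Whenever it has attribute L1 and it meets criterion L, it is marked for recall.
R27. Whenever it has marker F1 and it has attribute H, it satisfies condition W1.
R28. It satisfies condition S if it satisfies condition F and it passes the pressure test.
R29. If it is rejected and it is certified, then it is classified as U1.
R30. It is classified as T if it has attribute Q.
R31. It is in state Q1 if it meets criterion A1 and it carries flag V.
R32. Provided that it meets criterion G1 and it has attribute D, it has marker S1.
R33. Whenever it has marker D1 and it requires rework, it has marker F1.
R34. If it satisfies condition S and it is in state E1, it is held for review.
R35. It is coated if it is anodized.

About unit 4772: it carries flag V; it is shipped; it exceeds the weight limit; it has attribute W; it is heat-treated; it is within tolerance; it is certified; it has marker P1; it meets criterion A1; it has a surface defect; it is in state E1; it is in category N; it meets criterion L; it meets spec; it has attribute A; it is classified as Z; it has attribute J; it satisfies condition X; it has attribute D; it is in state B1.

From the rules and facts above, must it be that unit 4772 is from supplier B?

No

Forward chaining from the given facts derives: has a calibration stamp, satisfies condition F, satisfies condition U, passes the pressure test, has attribute Q, is classified as Y1, is classified as N1, is anodized, has attribute K1, satisfies condition S, is classified as T, is in state Q1, is held for review, is coated, requires rework, carries flag B, is in category M, has marker F1, has attribute H, is in category Y, satisfies condition W1.
The only rule concluding "it is from supplier B" is R10, which needs "it is classified as G"; that is never established.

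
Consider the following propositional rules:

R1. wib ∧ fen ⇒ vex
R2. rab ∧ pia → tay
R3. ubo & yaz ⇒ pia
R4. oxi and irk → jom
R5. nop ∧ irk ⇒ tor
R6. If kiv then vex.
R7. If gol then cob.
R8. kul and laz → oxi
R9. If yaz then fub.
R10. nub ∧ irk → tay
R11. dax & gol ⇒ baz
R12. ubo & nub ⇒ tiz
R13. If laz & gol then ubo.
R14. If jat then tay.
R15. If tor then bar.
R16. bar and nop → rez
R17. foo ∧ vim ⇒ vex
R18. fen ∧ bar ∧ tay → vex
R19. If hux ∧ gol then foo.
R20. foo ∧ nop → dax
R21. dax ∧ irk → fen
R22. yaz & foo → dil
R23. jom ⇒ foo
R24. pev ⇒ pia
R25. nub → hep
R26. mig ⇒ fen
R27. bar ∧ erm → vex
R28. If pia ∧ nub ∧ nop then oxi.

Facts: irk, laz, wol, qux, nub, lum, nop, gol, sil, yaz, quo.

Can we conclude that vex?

Yes

tor  (by R5: nop, irk)
tay  (by R10: nub, irk)
ubo  (by R13: laz, gol)
bar  (by R15: tor)
pia  (by R3: ubo, yaz)
oxi  (by R28: pia, nub, nop)
jom  (by R4: oxi, irk)
foo  (by R23: jom)
dax  (by R20: foo, nop)
fen  (by R21: dax, irk)
vex  (by R18: fen, bar, tay)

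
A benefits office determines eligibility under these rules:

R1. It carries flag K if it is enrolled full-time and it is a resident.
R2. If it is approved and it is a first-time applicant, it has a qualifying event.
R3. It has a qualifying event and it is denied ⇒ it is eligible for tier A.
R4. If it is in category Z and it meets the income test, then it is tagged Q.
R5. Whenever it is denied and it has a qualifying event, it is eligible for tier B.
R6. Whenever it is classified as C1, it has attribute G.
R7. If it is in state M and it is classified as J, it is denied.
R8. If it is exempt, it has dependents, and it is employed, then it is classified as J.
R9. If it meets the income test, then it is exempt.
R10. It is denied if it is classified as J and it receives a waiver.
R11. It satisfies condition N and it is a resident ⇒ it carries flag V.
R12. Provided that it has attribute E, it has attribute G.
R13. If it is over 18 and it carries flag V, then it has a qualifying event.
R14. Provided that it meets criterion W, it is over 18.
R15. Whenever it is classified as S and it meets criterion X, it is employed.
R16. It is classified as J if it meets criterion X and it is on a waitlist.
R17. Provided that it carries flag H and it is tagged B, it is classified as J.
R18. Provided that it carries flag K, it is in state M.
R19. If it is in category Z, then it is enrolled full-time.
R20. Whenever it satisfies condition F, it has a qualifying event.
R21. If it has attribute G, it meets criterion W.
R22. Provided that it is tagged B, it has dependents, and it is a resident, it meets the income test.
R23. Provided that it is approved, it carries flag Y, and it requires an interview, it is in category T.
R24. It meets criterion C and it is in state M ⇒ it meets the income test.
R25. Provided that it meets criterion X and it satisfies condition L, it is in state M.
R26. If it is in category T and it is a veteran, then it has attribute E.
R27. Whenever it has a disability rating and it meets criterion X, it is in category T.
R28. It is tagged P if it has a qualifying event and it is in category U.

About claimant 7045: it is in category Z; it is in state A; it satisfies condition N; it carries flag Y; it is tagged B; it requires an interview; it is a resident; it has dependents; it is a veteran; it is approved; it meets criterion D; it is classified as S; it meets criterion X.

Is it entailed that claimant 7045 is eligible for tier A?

By R11 (it satisfies condition N, it is a resident): it carries flag V.
By R15 (it is classified as S, it meets criterion X): it is employed.
By R19 (it is in category Z): it is enrolled full-time.
By R22 (it is tagged B, it has dependents, it is a resident): it meets the income test.
By R23 (it is approved, it carries flag Y, it requires an interview): it is in category T.
By R26 (it is in category T, it is a veteran): it has attribute E.
By R1 (it is enrolled full-time, it is a resident): it carries flag K.
By R9 (it meets the income test): it is exempt.
By R12 (it has attribute E): it has attribute G.
By R18 (it carries flag K): it is in state M.
By R21 (it has attribute G): it meets criterion W.
By R8 (it is exempt, it has dependents, it is employed): it is classified as J.
By R14 (it meets criterion W): it is over 18.
By R7 (it is in state M, it is classified as J): it is denied.
By R13 (it is over 18, it carries flag V): it has a qualifying event.
By R3 (it has a qualifying event, it is denied): it is eligible for tier A.

Yes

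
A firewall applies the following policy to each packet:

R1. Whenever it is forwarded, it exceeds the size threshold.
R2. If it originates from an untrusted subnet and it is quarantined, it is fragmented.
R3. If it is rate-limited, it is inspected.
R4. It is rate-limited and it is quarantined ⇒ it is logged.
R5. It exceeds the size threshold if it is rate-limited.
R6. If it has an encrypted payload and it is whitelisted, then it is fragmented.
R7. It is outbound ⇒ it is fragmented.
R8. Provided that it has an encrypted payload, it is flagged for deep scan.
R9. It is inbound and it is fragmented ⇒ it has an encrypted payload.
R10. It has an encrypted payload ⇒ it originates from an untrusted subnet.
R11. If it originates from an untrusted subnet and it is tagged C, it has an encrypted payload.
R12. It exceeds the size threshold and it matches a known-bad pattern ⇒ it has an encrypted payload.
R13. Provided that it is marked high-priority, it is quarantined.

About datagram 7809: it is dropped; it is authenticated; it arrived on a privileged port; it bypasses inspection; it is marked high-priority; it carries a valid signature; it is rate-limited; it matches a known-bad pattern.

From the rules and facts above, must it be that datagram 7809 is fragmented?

Yes

By R5 (it is rate-limited): it exceeds the size threshold.
By R12 (it exceeds the size threshold, it matches a known-bad pattern): it has an encrypted payload.
By R13 (it is marked high-priority): it is quarantined.
By R10 (it has an encrypted payload): it originates from an untrusted subnet.
By R2 (it originates from an untrusted subnet, it is quarantined): it is fragmented.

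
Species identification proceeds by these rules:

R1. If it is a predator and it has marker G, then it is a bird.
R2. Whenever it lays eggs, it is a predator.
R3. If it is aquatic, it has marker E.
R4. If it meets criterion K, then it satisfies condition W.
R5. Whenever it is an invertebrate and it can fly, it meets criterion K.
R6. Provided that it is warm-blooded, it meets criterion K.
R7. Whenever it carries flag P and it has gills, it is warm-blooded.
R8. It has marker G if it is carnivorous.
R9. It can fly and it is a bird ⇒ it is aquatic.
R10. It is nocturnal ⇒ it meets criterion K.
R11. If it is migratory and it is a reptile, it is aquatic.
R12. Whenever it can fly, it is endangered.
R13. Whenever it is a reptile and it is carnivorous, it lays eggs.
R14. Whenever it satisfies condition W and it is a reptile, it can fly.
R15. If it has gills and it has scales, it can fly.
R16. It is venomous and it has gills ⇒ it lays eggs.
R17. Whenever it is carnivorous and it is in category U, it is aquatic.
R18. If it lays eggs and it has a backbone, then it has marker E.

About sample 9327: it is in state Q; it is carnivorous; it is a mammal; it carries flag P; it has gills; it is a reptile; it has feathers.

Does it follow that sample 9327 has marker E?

Yes

By R7 (it carries flag P, it has gills): it is warm-blooded.
By R8 (it is carnivorous): it has marker G.
By R13 (it is a reptile, it is carnivorous): it lays eggs.
By R2 (it lays eggs): it is a predator.
By R6 (it is warm-blooded): it meets criterion K.
By R1 (it is a predator, it has marker G): it is a bird.
By R4 (it meets criterion K): it satisfies condition W.
By R14 (it satisfies condition W, it is a reptile): it can fly.
By R9 (it can fly, it is a bird): it is aquatic.
By R3 (it is aquatic): it has marker E.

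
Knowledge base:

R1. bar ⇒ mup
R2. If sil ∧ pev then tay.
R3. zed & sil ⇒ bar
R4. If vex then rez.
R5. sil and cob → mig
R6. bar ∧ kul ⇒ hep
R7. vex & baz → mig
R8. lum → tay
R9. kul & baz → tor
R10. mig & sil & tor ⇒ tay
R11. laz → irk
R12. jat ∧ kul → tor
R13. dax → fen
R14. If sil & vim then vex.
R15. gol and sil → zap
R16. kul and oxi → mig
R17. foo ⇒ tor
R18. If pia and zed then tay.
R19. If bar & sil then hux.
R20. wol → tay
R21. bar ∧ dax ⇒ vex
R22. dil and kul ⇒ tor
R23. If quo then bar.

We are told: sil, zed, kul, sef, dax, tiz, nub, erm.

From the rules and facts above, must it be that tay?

No

Forward chaining from the given facts derives: bar, hep, fen, hux, vex, mup, rez.
Rules concluding tay: R2 needs pev; R8 needs lum; R10 needs mig; R18 needs pia; R20 needs wol — none of these are established.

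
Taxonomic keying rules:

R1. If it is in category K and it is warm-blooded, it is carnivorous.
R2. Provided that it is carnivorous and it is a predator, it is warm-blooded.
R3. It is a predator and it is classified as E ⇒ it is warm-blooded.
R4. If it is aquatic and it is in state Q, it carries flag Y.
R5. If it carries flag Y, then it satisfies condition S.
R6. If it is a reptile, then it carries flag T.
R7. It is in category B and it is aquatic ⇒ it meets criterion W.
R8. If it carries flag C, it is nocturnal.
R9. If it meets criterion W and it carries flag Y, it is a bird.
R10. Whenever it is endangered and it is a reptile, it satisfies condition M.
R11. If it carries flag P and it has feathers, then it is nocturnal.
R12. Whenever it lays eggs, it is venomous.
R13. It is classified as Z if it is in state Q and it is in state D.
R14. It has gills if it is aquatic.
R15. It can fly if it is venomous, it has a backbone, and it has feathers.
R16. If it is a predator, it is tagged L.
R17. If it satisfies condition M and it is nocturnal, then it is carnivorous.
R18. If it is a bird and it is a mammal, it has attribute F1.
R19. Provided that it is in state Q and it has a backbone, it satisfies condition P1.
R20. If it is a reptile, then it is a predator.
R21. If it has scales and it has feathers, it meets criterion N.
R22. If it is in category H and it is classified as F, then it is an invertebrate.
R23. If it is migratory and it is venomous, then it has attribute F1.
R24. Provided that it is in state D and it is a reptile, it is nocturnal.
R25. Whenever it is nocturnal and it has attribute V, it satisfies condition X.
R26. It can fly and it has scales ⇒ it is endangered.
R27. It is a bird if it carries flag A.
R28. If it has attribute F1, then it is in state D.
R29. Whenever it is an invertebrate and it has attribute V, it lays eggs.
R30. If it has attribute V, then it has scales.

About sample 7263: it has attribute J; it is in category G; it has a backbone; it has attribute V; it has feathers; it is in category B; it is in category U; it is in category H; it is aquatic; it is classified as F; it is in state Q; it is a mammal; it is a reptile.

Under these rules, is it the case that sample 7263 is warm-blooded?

Yes

By R4 (it is aquatic, it is in state Q): it carries flag Y.
By R7 (it is in category B, it is aquatic): it meets criterion W.
By R9 (it meets criterion W, it carries flag Y): it is a bird.
By R18 (it is a bird, it is a mammal): it has attribute F1.
By R20 (it is a reptile): it is a predator.
By R22 (it is in category H, it is classified as F): it is an invertebrate.
By R28 (it has attribute F1): it is in state D.
By R29 (it is an invertebrate, it has attribute V): it lays eggs.
By R30 (it has attribute V): it has scales.
By R12 (it lays eggs): it is venomous.
By R15 (it is venomous, it has a backbone, it has feathers): it can fly.
By R24 (it is in state D, it is a reptile): it is nocturnal.
By R26 (it can fly, it has scales): it is endangered.
By R10 (it is endangered, it is a reptile): it satisfies condition M.
By R17 (it satisfies condition M, it is nocturnal): it is carnivorous.
By R2 (it is carnivorous, it is a predator): it is warm-blooded.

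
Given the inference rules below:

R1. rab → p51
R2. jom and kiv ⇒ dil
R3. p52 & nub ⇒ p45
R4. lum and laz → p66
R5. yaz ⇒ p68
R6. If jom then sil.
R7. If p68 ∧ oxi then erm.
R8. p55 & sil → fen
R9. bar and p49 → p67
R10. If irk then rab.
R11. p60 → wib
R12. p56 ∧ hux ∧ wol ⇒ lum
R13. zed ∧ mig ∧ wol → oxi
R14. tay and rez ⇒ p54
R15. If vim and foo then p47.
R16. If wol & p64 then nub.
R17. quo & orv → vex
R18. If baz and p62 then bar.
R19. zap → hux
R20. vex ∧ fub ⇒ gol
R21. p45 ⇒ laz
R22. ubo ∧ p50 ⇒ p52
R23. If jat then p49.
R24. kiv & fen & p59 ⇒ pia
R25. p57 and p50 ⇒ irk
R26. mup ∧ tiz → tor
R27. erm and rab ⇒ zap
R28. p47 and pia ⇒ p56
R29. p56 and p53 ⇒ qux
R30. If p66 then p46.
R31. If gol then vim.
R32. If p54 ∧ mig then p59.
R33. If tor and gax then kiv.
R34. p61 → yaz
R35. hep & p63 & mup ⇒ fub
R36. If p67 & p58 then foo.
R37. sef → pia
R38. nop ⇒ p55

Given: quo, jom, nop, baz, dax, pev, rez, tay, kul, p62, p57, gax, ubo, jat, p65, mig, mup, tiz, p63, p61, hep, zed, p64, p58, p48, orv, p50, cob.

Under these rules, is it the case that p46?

Forward chaining from the given facts derives: sil, p54, vex, bar, p52, p49, irk, tor, p59, kiv, yaz, fub, p55, dil, p68, fen, p67, rab, gol, pia, vim, foo, p51, p47, p56.
The only rule concluding p46 is R30, which needs p66; that is never established.

No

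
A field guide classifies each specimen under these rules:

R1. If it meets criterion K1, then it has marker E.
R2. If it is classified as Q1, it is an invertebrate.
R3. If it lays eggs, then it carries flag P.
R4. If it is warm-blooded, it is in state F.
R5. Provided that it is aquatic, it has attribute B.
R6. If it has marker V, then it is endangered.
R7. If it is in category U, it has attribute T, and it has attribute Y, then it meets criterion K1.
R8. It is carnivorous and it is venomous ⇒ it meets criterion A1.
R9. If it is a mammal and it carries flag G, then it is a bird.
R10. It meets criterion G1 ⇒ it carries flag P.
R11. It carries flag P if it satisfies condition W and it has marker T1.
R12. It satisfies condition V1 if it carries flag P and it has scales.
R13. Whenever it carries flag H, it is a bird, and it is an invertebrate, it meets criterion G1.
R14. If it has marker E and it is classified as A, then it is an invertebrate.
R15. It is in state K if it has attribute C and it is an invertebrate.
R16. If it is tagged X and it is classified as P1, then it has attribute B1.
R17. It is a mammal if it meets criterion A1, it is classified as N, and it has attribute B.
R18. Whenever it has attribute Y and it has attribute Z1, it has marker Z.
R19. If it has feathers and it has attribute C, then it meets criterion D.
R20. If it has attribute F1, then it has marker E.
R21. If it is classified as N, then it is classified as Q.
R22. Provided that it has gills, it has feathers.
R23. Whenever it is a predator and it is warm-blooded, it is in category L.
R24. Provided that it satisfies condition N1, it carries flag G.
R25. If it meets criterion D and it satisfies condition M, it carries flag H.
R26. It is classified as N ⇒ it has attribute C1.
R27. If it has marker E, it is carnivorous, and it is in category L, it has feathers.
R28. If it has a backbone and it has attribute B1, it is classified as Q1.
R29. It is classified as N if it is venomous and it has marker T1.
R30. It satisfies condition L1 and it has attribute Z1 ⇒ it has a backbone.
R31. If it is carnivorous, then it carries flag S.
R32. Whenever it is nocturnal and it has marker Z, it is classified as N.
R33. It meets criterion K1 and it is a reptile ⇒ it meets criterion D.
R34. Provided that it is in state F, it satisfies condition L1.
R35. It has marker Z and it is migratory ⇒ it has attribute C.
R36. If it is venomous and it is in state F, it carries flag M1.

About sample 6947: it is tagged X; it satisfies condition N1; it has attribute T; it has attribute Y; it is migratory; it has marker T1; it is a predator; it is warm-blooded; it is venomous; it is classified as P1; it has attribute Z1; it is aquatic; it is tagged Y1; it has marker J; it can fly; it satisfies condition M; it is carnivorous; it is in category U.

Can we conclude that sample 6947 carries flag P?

Yes

By R4 (it is warm-blooded): it is in state F.
By R5 (it is aquatic): it has attribute B.
By R7 (it is in category U, it has attribute T, it has attribute Y): it meets criterion K1.
By R8 (it is carnivorous, it is venomous): it meets criterion A1.
By R16 (it is tagged X, it is classified as P1): it has attribute B1.
By R18 (it has attribute Y, it has attribute Z1): it has marker Z.
By R23 (it is a predator, it is warm-blooded): it is in category L.
By R24 (it satisfies condition N1): it carries flag G.
By R29 (it is venomous, it has marker T1): it is classified as N.
By R34 (it is in state F): it satisfies condition L1.
By R35 (it has marker Z, it is migratory): it has attribute C.
By R1 (it meets criterion K1): it has marker E.
By R17 (it meets criterion A1, it is classified as N, it has attribute B): it is a mammal.
By R27 (it has marker E, it is carnivorous, it is in category L): it has feathers.
By R30 (it satisfies condition L1, it has attribute Z1): it has a backbone.
By R9 (it is a mammal, it carries flag G): it is a bird.
By R19 (it has feathers, it has attribute C): it meets criterion D.
By R25 (it meets criterion D, it satisfies condition M): it carries flag H.
By R28 (it has a backbone, it has attribute B1): it is classified as Q1.
By R2 (it is classified as Q1): it is an invertebrate.
By R13 (it carries flag H, it is a bird, it is an invertebrate): it meets criterion G1.
By R10 (it meets criterion G1): it carries flag P.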